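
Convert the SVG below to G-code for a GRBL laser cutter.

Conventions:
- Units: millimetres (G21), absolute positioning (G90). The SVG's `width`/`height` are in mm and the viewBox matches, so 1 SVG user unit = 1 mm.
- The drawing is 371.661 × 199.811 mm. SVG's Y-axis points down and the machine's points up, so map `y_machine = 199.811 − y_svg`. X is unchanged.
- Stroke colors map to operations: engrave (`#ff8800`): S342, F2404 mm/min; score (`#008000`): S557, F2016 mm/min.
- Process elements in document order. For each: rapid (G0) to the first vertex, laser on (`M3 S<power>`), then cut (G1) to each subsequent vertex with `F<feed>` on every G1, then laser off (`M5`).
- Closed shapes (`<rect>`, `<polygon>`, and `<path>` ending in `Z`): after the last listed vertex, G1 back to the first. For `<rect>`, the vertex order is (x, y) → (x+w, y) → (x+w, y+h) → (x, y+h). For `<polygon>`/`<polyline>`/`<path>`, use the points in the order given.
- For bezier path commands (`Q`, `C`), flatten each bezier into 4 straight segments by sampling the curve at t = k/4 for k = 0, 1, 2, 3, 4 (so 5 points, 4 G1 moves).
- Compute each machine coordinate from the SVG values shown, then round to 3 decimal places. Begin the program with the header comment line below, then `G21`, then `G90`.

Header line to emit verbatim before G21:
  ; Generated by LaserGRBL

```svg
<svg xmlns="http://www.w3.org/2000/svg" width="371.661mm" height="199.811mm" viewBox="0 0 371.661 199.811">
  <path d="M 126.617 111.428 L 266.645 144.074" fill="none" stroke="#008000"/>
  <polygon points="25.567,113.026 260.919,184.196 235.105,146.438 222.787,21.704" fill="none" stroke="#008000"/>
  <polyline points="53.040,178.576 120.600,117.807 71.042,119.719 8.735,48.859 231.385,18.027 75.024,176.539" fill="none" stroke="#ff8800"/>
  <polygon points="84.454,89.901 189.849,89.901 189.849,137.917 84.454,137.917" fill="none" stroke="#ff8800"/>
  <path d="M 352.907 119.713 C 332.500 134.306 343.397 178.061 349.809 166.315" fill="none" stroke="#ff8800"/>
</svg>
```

; Generated by LaserGRBL
G21
G90
G0 X126.617 Y88.383
M3 S557
G1 X266.645 Y55.737 F2016
M5
G0 X25.567 Y86.785
M3 S557
G1 X260.919 Y15.615 F2016
G1 X235.105 Y53.373 F2016
G1 X222.787 Y178.107 F2016
G1 X25.567 Y86.785 F2016
M5
G0 X53.040 Y21.235
M3 S342
G1 X120.600 Y82.004 F2404
G1 X71.042 Y80.092 F2404
G1 X8.735 Y150.952 F2404
G1 X231.385 Y181.784 F2404
G1 X75.024 Y23.272 F2404
M5
G0 X84.454 Y109.910
M3 S342
G1 X189.849 Y109.910 F2404
G1 X189.849 Y61.894 F2404
G1 X84.454 Y61.894 F2404
G1 X84.454 Y109.910 F2404
M5
G0 X352.907 Y80.098
M3 S342
G1 X342.912 Y65.008 F2404
G1 X341.301 Y46.920 F2404
G1 X344.718 Y33.770 F2404
G1 X349.809 Y33.496 F2404
M5

1 u = 1 mm; y_m = 199.811 − y.

[1] `<path>` line segment, #008000→score S557 F2016: (126.617,88.383) → (266.645,55.737)

[2] `<polygon>` closed polygon, #008000→score S557 F2016: (25.567,86.785) → (260.919,15.615) → (235.105,53.373) → (222.787,178.107) → (25.567,86.785) (closed)

[3] `<polyline>` open polyline, #ff8800→engrave S342 F2404: (53.040,21.235) → (120.600,82.004) → (71.042,80.092) → (8.735,150.952) → (231.385,181.784) → (75.024,23.272)

[4] `<polygon>` rectangle, #ff8800→engrave S342 F2404: (84.454,109.910) → (189.849,109.910) → (189.849,61.894) → (84.454,61.894) → (84.454,109.910) (closed)

[5] `<path>` cubic bezier, #ff8800→engrave S342 F2404: (352.907,80.098) → (342.912,65.008) → (341.301,46.920) → (344.718,33.770) → (349.809,33.496)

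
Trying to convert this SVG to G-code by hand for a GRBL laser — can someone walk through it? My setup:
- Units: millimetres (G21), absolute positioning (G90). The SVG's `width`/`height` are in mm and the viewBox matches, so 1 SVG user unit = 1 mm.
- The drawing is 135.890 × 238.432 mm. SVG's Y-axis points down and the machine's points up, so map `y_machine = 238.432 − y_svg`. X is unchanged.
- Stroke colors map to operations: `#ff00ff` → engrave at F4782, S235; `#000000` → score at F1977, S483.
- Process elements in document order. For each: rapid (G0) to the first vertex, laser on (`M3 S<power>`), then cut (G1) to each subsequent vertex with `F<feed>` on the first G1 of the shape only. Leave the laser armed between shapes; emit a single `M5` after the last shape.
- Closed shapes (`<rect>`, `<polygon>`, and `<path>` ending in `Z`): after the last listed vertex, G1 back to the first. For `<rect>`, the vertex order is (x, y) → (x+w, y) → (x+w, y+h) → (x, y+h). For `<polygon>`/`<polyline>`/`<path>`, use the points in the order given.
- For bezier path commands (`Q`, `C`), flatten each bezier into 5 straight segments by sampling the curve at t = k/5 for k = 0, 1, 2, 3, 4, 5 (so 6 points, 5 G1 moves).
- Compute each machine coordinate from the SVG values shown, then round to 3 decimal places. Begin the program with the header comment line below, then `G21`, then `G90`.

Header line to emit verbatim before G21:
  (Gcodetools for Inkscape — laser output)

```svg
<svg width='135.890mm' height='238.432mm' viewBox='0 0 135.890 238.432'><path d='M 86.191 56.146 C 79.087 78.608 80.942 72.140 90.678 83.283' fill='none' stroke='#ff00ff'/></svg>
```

Since the viewBox matches the mm dimensions, user units are millimetres directly. The only transform is the Y-flip y_m = 238.432 − y_svg.

Shape 1 is a cubic bezier drawn with `<path>`. Its stroke #ff00ff means engrave at S235, F4782. After flipping Y the toolpath is (86.191,182.286) → (82.995,171.908) → (81.898,166.239) → (82.847,163.046) → (85.791,160.094) → (90.678,155.149).

(Gcodetools for Inkscape — laser output)
G21
G90
G0 X86.191 Y182.286
M3 S235
G1 X82.995 Y171.908 F4782
G1 X81.898 Y166.239
G1 X82.847 Y163.046
G1 X85.791 Y160.094
G1 X90.678 Y155.149
M5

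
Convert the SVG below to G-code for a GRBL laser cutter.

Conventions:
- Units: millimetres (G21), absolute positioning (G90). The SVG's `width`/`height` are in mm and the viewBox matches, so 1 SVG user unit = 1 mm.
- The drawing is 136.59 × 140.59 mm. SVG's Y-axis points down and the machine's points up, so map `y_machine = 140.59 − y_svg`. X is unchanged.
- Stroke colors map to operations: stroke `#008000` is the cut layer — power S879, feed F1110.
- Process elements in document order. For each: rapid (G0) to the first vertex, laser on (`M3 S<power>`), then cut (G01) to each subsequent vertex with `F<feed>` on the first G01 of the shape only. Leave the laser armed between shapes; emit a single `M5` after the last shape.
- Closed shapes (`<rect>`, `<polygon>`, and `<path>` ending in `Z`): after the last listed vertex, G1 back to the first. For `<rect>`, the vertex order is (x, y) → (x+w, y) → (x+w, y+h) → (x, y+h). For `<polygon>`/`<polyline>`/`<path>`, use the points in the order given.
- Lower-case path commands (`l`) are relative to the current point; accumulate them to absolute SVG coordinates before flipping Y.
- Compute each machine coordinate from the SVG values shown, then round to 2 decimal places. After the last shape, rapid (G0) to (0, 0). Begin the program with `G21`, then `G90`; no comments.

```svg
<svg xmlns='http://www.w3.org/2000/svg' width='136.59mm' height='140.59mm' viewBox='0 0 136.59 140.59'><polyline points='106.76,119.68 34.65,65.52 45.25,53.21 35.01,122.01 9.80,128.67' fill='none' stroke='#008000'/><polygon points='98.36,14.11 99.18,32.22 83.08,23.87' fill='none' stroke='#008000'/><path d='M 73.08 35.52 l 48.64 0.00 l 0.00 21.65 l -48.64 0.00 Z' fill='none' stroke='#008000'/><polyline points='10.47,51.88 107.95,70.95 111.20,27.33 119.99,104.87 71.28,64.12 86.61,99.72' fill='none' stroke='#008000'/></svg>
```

G21
G90
G0 X106.76 Y20.91
M3 S879
G01 X34.65 Y75.07 F1110
G01 X45.25 Y87.38
G01 X35.01 Y18.58
G01 X9.80 Y11.92
G0 X98.36 Y126.48
M3 S879
G01 X99.18 Y108.37 F1110
G01 X83.08 Y116.72
G01 X98.36 Y126.48
G0 X73.08 Y105.07
M3 S879
G01 X121.72 Y105.07 F1110
G01 X121.72 Y83.42
G01 X73.08 Y83.42
G01 X73.08 Y105.07
G0 X10.47 Y88.71
M3 S879
G01 X107.95 Y69.64 F1110
G01 X111.20 Y113.26
G01 X119.99 Y35.72
G01 X71.28 Y76.47
G01 X86.61 Y40.87
M5
G0 X0.00 Y0.00

1 u = 1 mm; y_m = 140.59 − y.

[1] `<polyline>` open polyline, #008000→cut S879 F1110: (106.76,20.91) → (34.65,75.07) → (45.25,87.38) → (35.01,18.58) → (9.80,11.92)

[2] `<polygon>` regular polygon, #008000→cut S879 F1110: (98.36,126.48) → (99.18,108.37) → (83.08,116.72) → (98.36,126.48) (closed)

[3] `<path>` rectangle, #008000→cut S879 F1110: (73.08,105.07) → (121.72,105.07) → (121.72,83.42) → (73.08,83.42) → (73.08,105.07) (closed)

[4] `<polyline>` open polyline, #008000→cut S879 F1110: (10.47,88.71) → (107.95,69.64) → (111.20,113.26) → (119.99,35.72) → (71.28,76.47) → (86.61,40.87)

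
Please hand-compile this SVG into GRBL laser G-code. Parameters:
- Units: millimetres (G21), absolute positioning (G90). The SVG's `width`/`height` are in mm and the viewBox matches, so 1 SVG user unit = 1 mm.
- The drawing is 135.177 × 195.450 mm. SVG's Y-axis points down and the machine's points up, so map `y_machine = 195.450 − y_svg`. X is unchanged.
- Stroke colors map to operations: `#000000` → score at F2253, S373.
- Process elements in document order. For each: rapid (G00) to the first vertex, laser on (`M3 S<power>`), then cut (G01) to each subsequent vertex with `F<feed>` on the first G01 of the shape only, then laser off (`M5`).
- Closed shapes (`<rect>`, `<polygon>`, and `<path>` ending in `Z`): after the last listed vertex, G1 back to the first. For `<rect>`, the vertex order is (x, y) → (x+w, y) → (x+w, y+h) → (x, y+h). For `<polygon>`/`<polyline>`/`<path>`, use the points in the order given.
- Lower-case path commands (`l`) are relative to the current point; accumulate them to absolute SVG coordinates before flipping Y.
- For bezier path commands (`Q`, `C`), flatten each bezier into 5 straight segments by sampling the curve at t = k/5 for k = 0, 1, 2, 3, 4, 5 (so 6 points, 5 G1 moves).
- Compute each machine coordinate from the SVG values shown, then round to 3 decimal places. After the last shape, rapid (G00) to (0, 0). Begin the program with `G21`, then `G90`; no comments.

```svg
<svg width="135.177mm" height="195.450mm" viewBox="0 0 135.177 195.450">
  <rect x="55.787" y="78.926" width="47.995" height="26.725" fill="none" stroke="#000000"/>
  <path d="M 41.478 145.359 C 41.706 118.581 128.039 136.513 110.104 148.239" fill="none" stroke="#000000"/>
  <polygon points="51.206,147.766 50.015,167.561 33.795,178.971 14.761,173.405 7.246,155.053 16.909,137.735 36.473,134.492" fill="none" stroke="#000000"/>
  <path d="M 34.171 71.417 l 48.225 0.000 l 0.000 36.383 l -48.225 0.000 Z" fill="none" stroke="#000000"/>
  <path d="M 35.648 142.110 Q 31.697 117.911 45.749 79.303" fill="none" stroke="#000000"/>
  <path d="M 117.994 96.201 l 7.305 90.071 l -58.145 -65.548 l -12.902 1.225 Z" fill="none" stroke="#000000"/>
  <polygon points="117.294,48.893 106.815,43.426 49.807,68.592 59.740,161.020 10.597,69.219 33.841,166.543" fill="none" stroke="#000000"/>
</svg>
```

viewBox `0 0 135.177 195.450` with mm width/height → 1 unit = 1 mm. Flip: y_m = 195.450 − y_svg.

**Shape 1** — `<rect>` rectangle, stroke `#000000` → score (S373, F2253). Machine vertices: (55.787,116.524) → (103.782,116.524) → (103.782,89.799) → (55.787,89.799) → (55.787,116.524). Closed: final G1 returns to the first vertex.

**Shape 2** — `<path>` cubic bezier, stroke `#000000` → score (S373, F2253). Control points (SVG): P0=(41.478,145.359), P1=(41.706,118.581), P2=(128.039,136.513), P3=(110.104,148.239); sampled at t=k/5. Machine vertices: (41.478,50.091) → (50.424,61.200) → (70.898,64.022) → (93.761,61.002) → (109.876,54.584) → (110.104,47.211). Open path.

**Shape 3** — `<polygon>` regular polygon, stroke `#000000` → score (S373, F2253). Machine vertices: (51.206,47.684) → (50.015,27.889) → (33.795,16.479) → (14.761,22.045) → (7.246,40.397) → (16.909,57.715) → (36.473,60.958) → (51.206,47.684). Closed: final G1 returns to the first vertex.

**Shape 4** — `<path>` rectangle, stroke `#000000` → score (S373, F2253). Machine vertices: (34.171,124.033) → (82.396,124.033) → (82.396,87.650) → (34.171,87.650) → (34.171,124.033). Closed: final G1 returns to the first vertex.

**Shape 5** — `<path>` quadratic bezier, stroke `#000000` → score (S373, F2253). Control points (SVG): P0=(35.648,142.110), P1=(31.697,117.911), P2=(45.749,79.303); sampled at t=k/5. Machine vertices: (35.648,53.340) → (34.788,63.596) → (35.368,75.005) → (37.388,87.566) → (40.848,101.280) → (45.749,116.147). Open path.

**Shape 6** — `<path>` closed polygon, stroke `#000000` → score (S373, F2253). Machine vertices: (117.994,99.249) → (125.299,9.178) → (67.154,74.726) → (54.252,73.501) → (117.994,99.249). Closed: final G1 returns to the first vertex.

**Shape 7** — `<polygon>` closed polygon, stroke `#000000` → score (S373, F2253). Machine vertices: (117.294,146.557) → (106.815,152.024) → (49.807,126.858) → (59.740,34.430) → (10.597,126.231) → (33.841,28.907) → (117.294,146.557). Closed: final G1 returns to the first vertex.

G21
G90
G00 X55.787 Y116.524
M3 S373
G01 X103.782 Y116.524 F2253
G01 X103.782 Y89.799
G01 X55.787 Y89.799
G01 X55.787 Y116.524
M5
G00 X41.478 Y50.091
M3 S373
G01 X50.424 Y61.200 F2253
G01 X70.898 Y64.022
G01 X93.761 Y61.002
G01 X109.876 Y54.584
G01 X110.104 Y47.211
M5
G00 X51.206 Y47.684
M3 S373
G01 X50.015 Y27.889 F2253
G01 X33.795 Y16.479
G01 X14.761 Y22.045
G01 X7.246 Y40.397
G01 X16.909 Y57.715
G01 X36.473 Y60.958
G01 X51.206 Y47.684
M5
G00 X34.171 Y124.033
M3 S373
G01 X82.396 Y124.033 F2253
G01 X82.396 Y87.650
G01 X34.171 Y87.650
G01 X34.171 Y124.033
M5
G00 X35.648 Y53.340
M3 S373
G01 X34.788 Y63.596 F2253
G01 X35.368 Y75.005
G01 X37.388 Y87.566
G01 X40.848 Y101.280
G01 X45.749 Y116.147
M5
G00 X117.994 Y99.249
M3 S373
G01 X125.299 Y9.178 F2253
G01 X67.154 Y74.726
G01 X54.252 Y73.501
G01 X117.994 Y99.249
M5
G00 X117.294 Y146.557
M3 S373
G01 X106.815 Y152.024 F2253
G01 X49.807 Y126.858
G01 X59.740 Y34.430
G01 X10.597 Y126.231
G01 X33.841 Y28.907
G01 X117.294 Y146.557
M5
G00 X0.000 Y0.000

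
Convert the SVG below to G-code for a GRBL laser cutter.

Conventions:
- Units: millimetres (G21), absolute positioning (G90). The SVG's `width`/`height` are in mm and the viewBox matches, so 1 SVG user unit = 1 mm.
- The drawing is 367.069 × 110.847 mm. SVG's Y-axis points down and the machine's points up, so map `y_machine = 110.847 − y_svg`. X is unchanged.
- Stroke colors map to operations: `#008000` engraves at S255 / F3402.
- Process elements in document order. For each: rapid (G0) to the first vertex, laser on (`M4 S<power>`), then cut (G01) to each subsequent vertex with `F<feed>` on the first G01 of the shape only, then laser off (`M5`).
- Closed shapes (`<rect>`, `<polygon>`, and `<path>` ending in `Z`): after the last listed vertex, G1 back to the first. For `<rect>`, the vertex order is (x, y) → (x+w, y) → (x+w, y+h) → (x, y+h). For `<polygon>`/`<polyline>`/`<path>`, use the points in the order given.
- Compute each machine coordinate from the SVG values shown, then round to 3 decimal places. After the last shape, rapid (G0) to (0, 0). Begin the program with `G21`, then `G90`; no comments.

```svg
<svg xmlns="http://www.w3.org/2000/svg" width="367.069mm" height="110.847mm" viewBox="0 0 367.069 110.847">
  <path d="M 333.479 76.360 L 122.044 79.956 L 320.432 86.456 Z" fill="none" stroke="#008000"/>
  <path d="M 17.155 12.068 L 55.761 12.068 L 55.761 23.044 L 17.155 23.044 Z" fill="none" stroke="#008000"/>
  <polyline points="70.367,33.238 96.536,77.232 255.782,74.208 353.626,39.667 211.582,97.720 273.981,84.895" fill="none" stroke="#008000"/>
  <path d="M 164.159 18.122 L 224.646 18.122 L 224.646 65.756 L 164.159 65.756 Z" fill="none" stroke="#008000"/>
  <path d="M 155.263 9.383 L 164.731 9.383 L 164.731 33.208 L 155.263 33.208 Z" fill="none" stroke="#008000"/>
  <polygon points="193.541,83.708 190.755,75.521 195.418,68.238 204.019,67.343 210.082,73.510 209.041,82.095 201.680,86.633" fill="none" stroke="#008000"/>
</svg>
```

Since the viewBox matches the mm dimensions, user units are millimetres directly. The only transform is the Y-flip y_m = 110.847 − y_svg.

Shape 1 is a closed polygon drawn with `<path>`. Its stroke #008000 means engrave at S255, F3402. After flipping Y the toolpath is (333.479,34.487) → (122.044,30.891) → (320.432,24.391) → (333.479,34.487), returning to the start.

Shape 2 is a rectangle drawn with `<path>`. Its stroke #008000 means engrave at S255, F3402. After flipping Y the toolpath is (17.155,98.779) → (55.761,98.779) → (55.761,87.803) → (17.155,87.803) → (17.155,98.779), returning to the start.

Shape 3 is a open polyline drawn with `<polyline>`. Its stroke #008000 means engrave at S255, F3402. After flipping Y the toolpath is (70.367,77.609) → (96.536,33.615) → (255.782,36.639) → (353.626,71.180) → (211.582,13.127) → (273.981,25.952).

Shape 4 is a rectangle drawn with `<path>`. Its stroke #008000 means engrave at S255, F3402. After flipping Y the toolpath is (164.159,92.725) → (224.646,92.725) → (224.646,45.091) → (164.159,45.091) → (164.159,92.725), returning to the start.

Shape 5 is a rectangle drawn with `<path>`. Its stroke #008000 means engrave at S255, F3402. After flipping Y the toolpath is (155.263,101.464) → (164.731,101.464) → (164.731,77.639) → (155.263,77.639) → (155.263,101.464), returning to the start.

Shape 6 is a regular polygon drawn with `<polygon>`. Its stroke #008000 means engrave at S255, F3402. After flipping Y the toolpath is (193.541,27.139) → (190.755,35.326) → (195.418,42.609) → (204.019,43.504) → (210.082,37.337) → (209.041,28.752) → (201.680,24.214) → (193.541,27.139), returning to the start.

G21
G90
G0 X333.479 Y34.487
M4 S255
G01 X122.044 Y30.891 F3402
G01 X320.432 Y24.391
G01 X333.479 Y34.487
M5
G0 X17.155 Y98.779
M4 S255
G01 X55.761 Y98.779 F3402
G01 X55.761 Y87.803
G01 X17.155 Y87.803
G01 X17.155 Y98.779
M5
G0 X70.367 Y77.609
M4 S255
G01 X96.536 Y33.615 F3402
G01 X255.782 Y36.639
G01 X353.626 Y71.180
G01 X211.582 Y13.127
G01 X273.981 Y25.952
M5
G0 X164.159 Y92.725
M4 S255
G01 X224.646 Y92.725 F3402
G01 X224.646 Y45.091
G01 X164.159 Y45.091
G01 X164.159 Y92.725
M5
G0 X155.263 Y101.464
M4 S255
G01 X164.731 Y101.464 F3402
G01 X164.731 Y77.639
G01 X155.263 Y77.639
G01 X155.263 Y101.464
M5
G0 X193.541 Y27.139
M4 S255
G01 X190.755 Y35.326 F3402
G01 X195.418 Y42.609
G01 X204.019 Y43.504
G01 X210.082 Y37.337
G01 X209.041 Y28.752
G01 X201.680 Y24.214
G01 X193.541 Y27.139
M5
G0 X0.000 Y0.000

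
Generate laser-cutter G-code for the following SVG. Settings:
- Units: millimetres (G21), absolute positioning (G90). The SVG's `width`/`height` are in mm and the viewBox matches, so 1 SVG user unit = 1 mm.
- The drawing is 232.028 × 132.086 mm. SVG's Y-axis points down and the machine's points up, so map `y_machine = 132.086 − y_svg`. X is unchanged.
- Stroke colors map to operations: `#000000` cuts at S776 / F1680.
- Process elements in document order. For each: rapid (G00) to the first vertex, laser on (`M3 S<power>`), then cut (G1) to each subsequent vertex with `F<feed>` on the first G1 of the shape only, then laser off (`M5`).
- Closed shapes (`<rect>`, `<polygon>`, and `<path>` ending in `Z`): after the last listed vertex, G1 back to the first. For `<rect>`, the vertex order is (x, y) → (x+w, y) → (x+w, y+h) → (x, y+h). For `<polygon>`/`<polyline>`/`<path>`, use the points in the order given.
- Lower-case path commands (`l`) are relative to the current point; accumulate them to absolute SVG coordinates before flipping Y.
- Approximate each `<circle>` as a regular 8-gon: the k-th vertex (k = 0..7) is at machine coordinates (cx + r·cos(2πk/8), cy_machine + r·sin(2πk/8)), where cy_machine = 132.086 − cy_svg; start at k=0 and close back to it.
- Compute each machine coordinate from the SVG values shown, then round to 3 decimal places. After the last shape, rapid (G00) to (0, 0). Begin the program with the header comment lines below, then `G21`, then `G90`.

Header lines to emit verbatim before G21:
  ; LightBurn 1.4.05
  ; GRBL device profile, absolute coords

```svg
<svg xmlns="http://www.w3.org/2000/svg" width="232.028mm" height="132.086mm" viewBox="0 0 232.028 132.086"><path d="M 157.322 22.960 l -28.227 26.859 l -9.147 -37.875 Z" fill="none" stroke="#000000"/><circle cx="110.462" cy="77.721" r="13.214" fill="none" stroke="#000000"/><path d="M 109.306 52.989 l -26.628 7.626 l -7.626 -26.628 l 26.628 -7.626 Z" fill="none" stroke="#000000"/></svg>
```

; LightBurn 1.4.05
; GRBL device profile, absolute coords
G21
G90
G00 X157.322 Y109.126
M3 S776
G1 X129.095 Y82.267 F1680
G1 X119.948 Y120.142
G1 X157.322 Y109.126
M5
G00 X123.676 Y54.365
M3 S776
G1 X119.806 Y63.709 F1680
G1 X110.462 Y67.579
G1 X101.118 Y63.709
G1 X97.248 Y54.365
G1 X101.118 Y45.021
G1 X110.462 Y41.151
G1 X119.806 Y45.021
G1 X123.676 Y54.365
M5
G00 X109.306 Y79.097
M3 S776
G1 X82.678 Y71.471 F1680
G1 X75.052 Y98.099
G1 X101.680 Y105.725
G1 X109.306 Y79.097
M5
G00 X0.000 Y0.000

viewBox `0 0 232.028 132.086` with mm width/height → 1 unit = 1 mm. Flip: y_m = 132.086 − y_svg.

**Shape 1** — `<path>` regular polygon, stroke `#000000` → cut (S776, F1680). Machine vertices: (157.322,109.126) → (129.095,82.267) → (119.948,120.142) → (157.322,109.126). Closed: final G1 returns to the first vertex.

**Shape 2** — `<circle>` circle, stroke `#000000` → cut (S776, F1680). Machine vertices: (123.676,54.365) → (119.806,63.709) → (110.462,67.579) → (101.118,63.709) → (97.248,54.365) → (101.118,45.021) → (110.462,41.151) → (119.806,45.021) → (123.676,54.365). Closed: final G1 returns to the first vertex.

**Shape 3** — `<path>` regular polygon, stroke `#000000` → cut (S776, F1680). Machine vertices: (109.306,79.097) → (82.678,71.471) → (75.052,98.099) → (101.680,105.725) → (109.306,79.097). Closed: final G1 returns to the first vertex.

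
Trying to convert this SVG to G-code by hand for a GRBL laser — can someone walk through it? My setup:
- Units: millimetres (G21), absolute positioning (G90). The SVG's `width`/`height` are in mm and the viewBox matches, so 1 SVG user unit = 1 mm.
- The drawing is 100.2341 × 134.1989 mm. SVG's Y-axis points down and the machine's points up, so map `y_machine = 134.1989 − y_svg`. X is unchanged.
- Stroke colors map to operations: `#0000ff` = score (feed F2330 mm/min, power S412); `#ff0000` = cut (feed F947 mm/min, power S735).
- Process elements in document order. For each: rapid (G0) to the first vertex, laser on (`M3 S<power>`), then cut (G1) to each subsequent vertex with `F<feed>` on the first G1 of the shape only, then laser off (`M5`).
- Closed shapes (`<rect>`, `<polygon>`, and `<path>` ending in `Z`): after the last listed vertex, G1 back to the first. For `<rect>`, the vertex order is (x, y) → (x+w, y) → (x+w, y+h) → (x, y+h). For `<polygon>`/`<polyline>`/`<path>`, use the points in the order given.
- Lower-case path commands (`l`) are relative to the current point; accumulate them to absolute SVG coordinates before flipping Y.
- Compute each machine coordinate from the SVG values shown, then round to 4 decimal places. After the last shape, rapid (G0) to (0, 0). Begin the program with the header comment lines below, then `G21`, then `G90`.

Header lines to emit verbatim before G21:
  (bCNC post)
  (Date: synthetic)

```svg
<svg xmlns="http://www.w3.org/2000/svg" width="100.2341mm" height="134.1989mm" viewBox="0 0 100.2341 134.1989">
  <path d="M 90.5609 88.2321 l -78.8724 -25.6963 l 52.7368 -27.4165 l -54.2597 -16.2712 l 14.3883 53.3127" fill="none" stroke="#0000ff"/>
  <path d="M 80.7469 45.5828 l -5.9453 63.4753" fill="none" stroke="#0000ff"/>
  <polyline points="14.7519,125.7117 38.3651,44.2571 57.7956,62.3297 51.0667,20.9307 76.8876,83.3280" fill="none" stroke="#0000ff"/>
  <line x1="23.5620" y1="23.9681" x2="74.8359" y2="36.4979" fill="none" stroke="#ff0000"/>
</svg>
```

(bCNC post)
(Date: synthetic)
G21
G90
G0 X90.5609 Y45.9668
M3 S412
G1 X11.6885 Y71.6631 F2330
G1 X64.4253 Y99.0796
G1 X10.1656 Y115.3508
G1 X24.5539 Y62.0381
M5
G0 X80.7469 Y88.6161
M3 S412
G1 X74.8016 Y25.1408 F2330
M5
G0 X14.7519 Y8.4872
M3 S412
G1 X38.3651 Y89.9418 F2330
G1 X57.7956 Y71.8692
G1 X51.0667 Y113.2682
G1 X76.8876 Y50.8709
M5
G0 X23.5620 Y110.2308
M3 S735
G1 X74.8359 Y97.7010 F947
M5
G0 X0.0000 Y0.0000

1 u = 1 mm; y_m = 134.1989 − y.

[1] `<path>` open polyline, #0000ff→score S412 F2330: (90.5609,45.9668) → (11.6885,71.6631) → (64.4253,99.0796) → (10.1656,115.3508) → (24.5539,62.0381)

[2] `<path>` line segment, #0000ff→score S412 F2330: (80.7469,88.6161) → (74.8016,25.1408)

[3] `<polyline>` open polyline, #0000ff→score S412 F2330: (14.7519,8.4872) → (38.3651,89.9418) → (57.7956,71.8692) → (51.0667,113.2682) → (76.8876,50.8709)

[4] `<line>` line segment, #ff0000→cut S735 F947: (23.5620,110.2308) → (74.8359,97.7010)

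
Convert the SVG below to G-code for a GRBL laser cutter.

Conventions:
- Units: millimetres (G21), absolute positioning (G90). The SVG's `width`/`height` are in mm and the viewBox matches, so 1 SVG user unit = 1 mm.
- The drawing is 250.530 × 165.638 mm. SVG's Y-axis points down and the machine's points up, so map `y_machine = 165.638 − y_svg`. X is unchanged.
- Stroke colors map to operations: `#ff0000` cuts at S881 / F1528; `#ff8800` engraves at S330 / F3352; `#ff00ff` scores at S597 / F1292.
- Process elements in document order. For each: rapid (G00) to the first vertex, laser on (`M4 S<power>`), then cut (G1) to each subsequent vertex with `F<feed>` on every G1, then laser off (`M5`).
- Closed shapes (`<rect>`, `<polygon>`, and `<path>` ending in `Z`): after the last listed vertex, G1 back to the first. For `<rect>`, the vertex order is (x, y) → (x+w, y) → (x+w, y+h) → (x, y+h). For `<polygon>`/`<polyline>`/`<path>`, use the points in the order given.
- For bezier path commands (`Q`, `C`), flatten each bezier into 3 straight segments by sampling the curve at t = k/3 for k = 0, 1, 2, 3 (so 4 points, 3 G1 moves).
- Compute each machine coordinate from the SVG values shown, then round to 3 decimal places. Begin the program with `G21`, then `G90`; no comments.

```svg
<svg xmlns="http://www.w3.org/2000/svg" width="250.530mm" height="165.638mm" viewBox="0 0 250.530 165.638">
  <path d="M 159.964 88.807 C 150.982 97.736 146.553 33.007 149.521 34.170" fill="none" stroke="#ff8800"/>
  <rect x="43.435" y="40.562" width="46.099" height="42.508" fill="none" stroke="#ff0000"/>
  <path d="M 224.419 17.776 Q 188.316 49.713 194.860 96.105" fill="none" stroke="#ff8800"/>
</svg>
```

1 u = 1 mm; y_m = 165.638 − y.

[1] `<path>` cubic bezier, #ff8800→engrave S330 F3352: (159.964,76.831) → (152.605,87.286) → (148.913,115.836) → (149.521,131.468)

[2] `<rect>` rectangle, #ff0000→cut S881 F1528: (43.435,125.076) → (89.534,125.076) → (89.534,82.568) → (43.435,82.568) → (43.435,125.076) (closed)

[3] `<path>` quadratic bezier, #ff8800→engrave S330 F3352: (224.419,147.862) → (205.089,124.965) → (195.236,98.855) → (194.860,69.533)

G21
G90
G00 X159.964 Y76.831
M4 S330
G1 X152.605 Y87.286 F3352
G1 X148.913 Y115.836 F3352
G1 X149.521 Y131.468 F3352
M5
G00 X43.435 Y125.076
M4 S881
G1 X89.534 Y125.076 F1528
G1 X89.534 Y82.568 F1528
G1 X43.435 Y82.568 F1528
G1 X43.435 Y125.076 F1528
M5
G00 X224.419 Y147.862
M4 S330
G1 X205.089 Y124.965 F3352
G1 X195.236 Y98.855 F3352
G1 X194.860 Y69.533 F3352
M5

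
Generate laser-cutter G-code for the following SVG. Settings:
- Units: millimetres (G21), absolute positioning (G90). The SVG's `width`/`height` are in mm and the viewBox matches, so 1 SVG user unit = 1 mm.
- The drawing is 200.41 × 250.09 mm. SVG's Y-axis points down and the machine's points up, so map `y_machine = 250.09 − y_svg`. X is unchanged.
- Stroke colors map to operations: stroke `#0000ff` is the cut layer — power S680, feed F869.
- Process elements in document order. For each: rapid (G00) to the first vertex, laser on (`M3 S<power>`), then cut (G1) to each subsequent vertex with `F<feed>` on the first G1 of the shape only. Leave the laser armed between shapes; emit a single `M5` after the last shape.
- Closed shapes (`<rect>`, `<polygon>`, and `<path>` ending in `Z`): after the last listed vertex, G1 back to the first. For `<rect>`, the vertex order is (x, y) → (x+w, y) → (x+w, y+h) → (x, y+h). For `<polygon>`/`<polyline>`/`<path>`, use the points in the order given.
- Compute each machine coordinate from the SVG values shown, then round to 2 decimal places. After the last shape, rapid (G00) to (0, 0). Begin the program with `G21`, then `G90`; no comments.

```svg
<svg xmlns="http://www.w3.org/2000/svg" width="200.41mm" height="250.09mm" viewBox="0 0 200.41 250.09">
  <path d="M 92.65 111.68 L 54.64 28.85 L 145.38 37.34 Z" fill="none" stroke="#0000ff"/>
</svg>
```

G21
G90
G00 X92.65 Y138.41
M3 S680
G1 X54.64 Y221.24 F869
G1 X145.38 Y212.75
G1 X92.65 Y138.41
M5
G00 X0.00 Y0.00

viewBox `0 0 200.41 250.09` with mm width/height → 1 unit = 1 mm. Flip: y_m = 250.09 − y_svg.

**Shape 1** — `<path>` regular polygon, stroke `#0000ff` → cut (S680, F869). Machine vertices: (92.65,138.41) → (54.64,221.24) → (145.38,212.75) → (92.65,138.41). Closed: final G1 returns to the first vertex.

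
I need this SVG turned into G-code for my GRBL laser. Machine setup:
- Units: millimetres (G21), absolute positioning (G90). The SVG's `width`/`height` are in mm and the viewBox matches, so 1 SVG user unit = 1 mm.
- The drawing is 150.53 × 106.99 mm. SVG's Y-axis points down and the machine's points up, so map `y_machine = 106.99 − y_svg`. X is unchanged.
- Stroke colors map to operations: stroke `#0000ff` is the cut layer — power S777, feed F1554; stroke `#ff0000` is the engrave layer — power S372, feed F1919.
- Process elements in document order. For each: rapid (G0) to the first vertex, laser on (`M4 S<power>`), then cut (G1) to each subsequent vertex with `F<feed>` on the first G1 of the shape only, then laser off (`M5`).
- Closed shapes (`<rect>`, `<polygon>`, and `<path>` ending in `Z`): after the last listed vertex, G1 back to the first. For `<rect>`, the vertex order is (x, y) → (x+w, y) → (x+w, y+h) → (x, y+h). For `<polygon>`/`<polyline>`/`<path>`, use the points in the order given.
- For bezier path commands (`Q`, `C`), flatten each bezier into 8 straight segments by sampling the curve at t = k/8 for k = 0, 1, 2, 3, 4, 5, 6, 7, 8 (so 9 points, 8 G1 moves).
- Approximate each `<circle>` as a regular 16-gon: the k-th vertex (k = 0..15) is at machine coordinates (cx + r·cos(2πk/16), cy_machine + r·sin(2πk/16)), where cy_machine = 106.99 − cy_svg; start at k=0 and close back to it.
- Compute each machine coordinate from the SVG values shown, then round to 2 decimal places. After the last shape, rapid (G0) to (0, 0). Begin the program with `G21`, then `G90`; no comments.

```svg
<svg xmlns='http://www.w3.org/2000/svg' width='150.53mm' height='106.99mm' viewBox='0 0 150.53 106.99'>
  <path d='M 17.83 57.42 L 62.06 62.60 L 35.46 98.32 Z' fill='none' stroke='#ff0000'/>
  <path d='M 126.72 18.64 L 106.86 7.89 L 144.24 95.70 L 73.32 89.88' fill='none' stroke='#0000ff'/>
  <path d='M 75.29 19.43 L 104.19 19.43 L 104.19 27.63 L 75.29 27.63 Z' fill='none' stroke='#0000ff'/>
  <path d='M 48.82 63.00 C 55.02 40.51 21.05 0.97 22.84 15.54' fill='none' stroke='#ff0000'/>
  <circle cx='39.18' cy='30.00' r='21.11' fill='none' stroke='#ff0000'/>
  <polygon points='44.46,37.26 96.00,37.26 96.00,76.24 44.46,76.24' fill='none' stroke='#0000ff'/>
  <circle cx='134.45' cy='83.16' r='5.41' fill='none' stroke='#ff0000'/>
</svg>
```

viewBox `0 0 150.53 106.99` with mm width/height → 1 unit = 1 mm. Flip: y_m = 106.99 − y_svg.

**Shape 1** — `<path>` regular polygon, stroke `#ff0000` → engrave (S372, F1919). Machine vertices: (17.83,49.57) → (62.06,44.39) → (35.46,8.67) → (17.83,49.57). Closed: final G1 returns to the first vertex.

**Shape 2** — `<path>` open polyline, stroke `#0000ff` → cut (S777, F1554). Machine vertices: (126.72,88.35) → (106.86,99.10) → (144.24,11.29) → (73.32,17.11). Open path.

**Shape 3** — `<path>` rectangle, stroke `#0000ff` → cut (S777, F1554). Machine vertices: (75.29,87.56) → (104.19,87.56) → (104.19,79.36) → (75.29,79.36) → (75.29,87.56). Closed: final G1 returns to the first vertex.

**Shape 4** — `<path>` cubic bezier, stroke `#ff0000` → engrave (S372, F1919). Control points (SVG): P0=(48.82,63.00), P1=(55.02,40.51), P2=(21.05,0.97), P3=(22.84,15.54); sampled at t=k/8. Machine vertices: (48.82,43.99) → (49.41,53.08) → (47.12,62.94) → (42.85,72.73) → (37.48,81.62) → (31.91,88.77) → (27.02,93.34) → (23.70,94.52) → (22.84,91.45). Open path.

**Shape 5** — `<circle>` circle, stroke `#ff0000` → engrave (S372, F1919). Machine vertices: (60.29,76.99) → (58.68,85.07) → (54.11,91.92) → (47.26,96.49) → (39.18,98.10) → (31.10,96.49) → (24.25,91.92) → (19.68,85.07) → (18.07,76.99) → (19.68,68.91) → (24.25,62.06) → (31.10,57.49) → (39.18,55.88) → (47.26,57.49) → (54.11,62.06) → (58.68,68.91) → (60.29,76.99). Closed: final G1 returns to the first vertex.

**Shape 6** — `<polygon>` rectangle, stroke `#0000ff` → cut (S777, F1554). Machine vertices: (44.46,69.73) → (96.00,69.73) → (96.00,30.75) → (44.46,30.75) → (44.46,69.73). Closed: final G1 returns to the first vertex.

**Shape 7** — `<circle>` circle, stroke `#ff0000` → engrave (S372, F1919). Machine vertices: (139.86,23.83) → (139.45,25.90) → (138.28,27.66) → (136.52,28.83) → (134.45,29.24) → (132.38,28.83) → (130.62,27.66) → (129.45,25.90) → (129.04,23.83) → (129.45,21.76) → (130.62,20.00) → (132.38,18.83) → (134.45,18.42) → (136.52,18.83) → (138.28,20.00) → (139.45,21.76) → (139.86,23.83). Closed: final G1 returns to the first vertex.

G21
G90
G0 X17.83 Y49.57
M4 S372
G1 X62.06 Y44.39 F1919
G1 X35.46 Y8.67
G1 X17.83 Y49.57
M5
G0 X126.72 Y88.35
M4 S777
G1 X106.86 Y99.10 F1554
G1 X144.24 Y11.29
G1 X73.32 Y17.11
M5
G0 X75.29 Y87.56
M4 S777
G1 X104.19 Y87.56 F1554
G1 X104.19 Y79.36
G1 X75.29 Y79.36
G1 X75.29 Y87.56
M5
G0 X48.82 Y43.99
M4 S372
G1 X49.41 Y53.08 F1919
G1 X47.12 Y62.94
G1 X42.85 Y72.73
G1 X37.48 Y81.62
G1 X31.91 Y88.77
G1 X27.02 Y93.34
G1 X23.70 Y94.52
G1 X22.84 Y91.45
M5
G0 X60.29 Y76.99
M4 S372
G1 X58.68 Y85.07 F1919
G1 X54.11 Y91.92
G1 X47.26 Y96.49
G1 X39.18 Y98.10
G1 X31.10 Y96.49
G1 X24.25 Y91.92
G1 X19.68 Y85.07
G1 X18.07 Y76.99
G1 X19.68 Y68.91
G1 X24.25 Y62.06
G1 X31.10 Y57.49
G1 X39.18 Y55.88
G1 X47.26 Y57.49
G1 X54.11 Y62.06
G1 X58.68 Y68.91
G1 X60.29 Y76.99
M5
G0 X44.46 Y69.73
M4 S777
G1 X96.00 Y69.73 F1554
G1 X96.00 Y30.75
G1 X44.46 Y30.75
G1 X44.46 Y69.73
M5
G0 X139.86 Y23.83
M4 S372
G1 X139.45 Y25.90 F1919
G1 X138.28 Y27.66
G1 X136.52 Y28.83
G1 X134.45 Y29.24
G1 X132.38 Y28.83
G1 X130.62 Y27.66
G1 X129.45 Y25.90
G1 X129.04 Y23.83
G1 X129.45 Y21.76
G1 X130.62 Y20.00
G1 X132.38 Y18.83
G1 X134.45 Y18.42
G1 X136.52 Y18.83
G1 X138.28 Y20.00
G1 X139.45 Y21.76
G1 X139.86 Y23.83
M5
G0 X0.00 Y0.00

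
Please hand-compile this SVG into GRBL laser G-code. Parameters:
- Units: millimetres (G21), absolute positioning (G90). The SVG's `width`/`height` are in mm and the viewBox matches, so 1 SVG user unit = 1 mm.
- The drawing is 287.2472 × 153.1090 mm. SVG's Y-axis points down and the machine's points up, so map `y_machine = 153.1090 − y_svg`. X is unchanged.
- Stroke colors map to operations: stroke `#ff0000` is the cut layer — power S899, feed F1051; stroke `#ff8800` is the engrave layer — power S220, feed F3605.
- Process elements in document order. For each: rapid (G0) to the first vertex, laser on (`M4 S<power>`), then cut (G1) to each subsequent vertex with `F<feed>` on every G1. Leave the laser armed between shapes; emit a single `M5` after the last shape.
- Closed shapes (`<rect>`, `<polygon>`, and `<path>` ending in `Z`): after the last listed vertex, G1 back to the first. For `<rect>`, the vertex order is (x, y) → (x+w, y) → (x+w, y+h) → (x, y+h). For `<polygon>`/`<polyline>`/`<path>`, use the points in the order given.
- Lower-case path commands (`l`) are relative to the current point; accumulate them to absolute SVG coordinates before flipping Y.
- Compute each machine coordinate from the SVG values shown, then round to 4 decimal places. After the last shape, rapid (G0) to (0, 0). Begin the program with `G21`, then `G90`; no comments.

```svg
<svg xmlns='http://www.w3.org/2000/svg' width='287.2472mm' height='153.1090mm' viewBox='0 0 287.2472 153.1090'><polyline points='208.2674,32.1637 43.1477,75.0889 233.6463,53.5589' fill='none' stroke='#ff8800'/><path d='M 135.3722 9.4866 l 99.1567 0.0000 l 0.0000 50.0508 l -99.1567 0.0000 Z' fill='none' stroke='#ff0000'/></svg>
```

Since the viewBox matches the mm dimensions, user units are millimetres directly. The only transform is the Y-flip y_m = 153.1090 − y_svg.

Shape 1 is a open polyline drawn with `<polyline>`. Its stroke #ff8800 means engrave at S220, F3605. After flipping Y the toolpath is (208.2674,120.9453) → (43.1477,78.0201) → (233.6463,99.5501).

Shape 2 is a rectangle drawn with `<path>`. Its stroke #ff0000 means cut at S899, F1051. After flipping Y the toolpath is (135.3722,143.6224) → (234.5289,143.6224) → (234.5289,93.5716) → (135.3722,93.5716) → (135.3722,143.6224), returning to the start.

G21
G90
G0 X208.2674 Y120.9453
M4 S220
G1 X43.1477 Y78.0201 F3605
G1 X233.6463 Y99.5501 F3605
G0 X135.3722 Y143.6224
M4 S899
G1 X234.5289 Y143.6224 F1051
G1 X234.5289 Y93.5716 F1051
G1 X135.3722 Y93.5716 F1051
G1 X135.3722 Y143.6224 F1051
M5
G0 X0.0000 Y0.0000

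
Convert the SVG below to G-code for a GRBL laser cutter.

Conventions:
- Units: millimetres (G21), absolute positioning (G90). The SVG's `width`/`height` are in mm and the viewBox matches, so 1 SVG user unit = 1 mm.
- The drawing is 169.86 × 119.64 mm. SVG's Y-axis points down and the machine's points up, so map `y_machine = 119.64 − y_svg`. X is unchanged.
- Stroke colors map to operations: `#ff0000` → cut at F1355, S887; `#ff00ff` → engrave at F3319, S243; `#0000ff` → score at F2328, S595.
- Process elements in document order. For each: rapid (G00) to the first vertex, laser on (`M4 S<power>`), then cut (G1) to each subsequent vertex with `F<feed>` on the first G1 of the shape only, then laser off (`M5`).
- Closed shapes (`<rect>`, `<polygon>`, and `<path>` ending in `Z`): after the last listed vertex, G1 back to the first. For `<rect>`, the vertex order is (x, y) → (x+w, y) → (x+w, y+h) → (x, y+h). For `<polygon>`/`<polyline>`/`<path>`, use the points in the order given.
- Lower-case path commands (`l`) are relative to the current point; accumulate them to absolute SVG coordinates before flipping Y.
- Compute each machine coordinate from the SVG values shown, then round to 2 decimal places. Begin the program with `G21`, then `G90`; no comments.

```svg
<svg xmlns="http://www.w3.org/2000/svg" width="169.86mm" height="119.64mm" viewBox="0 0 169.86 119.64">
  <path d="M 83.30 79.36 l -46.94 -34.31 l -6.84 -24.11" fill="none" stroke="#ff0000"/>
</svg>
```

1 u = 1 mm; y_m = 119.64 − y.

[1] `<path>` open polyline, #ff0000→cut S887 F1355: (83.30,40.28) → (36.36,74.59) → (29.52,98.70)

G21
G90
G00 X83.30 Y40.28
M4 S887
G1 X36.36 Y74.59 F1355
G1 X29.52 Y98.70
M5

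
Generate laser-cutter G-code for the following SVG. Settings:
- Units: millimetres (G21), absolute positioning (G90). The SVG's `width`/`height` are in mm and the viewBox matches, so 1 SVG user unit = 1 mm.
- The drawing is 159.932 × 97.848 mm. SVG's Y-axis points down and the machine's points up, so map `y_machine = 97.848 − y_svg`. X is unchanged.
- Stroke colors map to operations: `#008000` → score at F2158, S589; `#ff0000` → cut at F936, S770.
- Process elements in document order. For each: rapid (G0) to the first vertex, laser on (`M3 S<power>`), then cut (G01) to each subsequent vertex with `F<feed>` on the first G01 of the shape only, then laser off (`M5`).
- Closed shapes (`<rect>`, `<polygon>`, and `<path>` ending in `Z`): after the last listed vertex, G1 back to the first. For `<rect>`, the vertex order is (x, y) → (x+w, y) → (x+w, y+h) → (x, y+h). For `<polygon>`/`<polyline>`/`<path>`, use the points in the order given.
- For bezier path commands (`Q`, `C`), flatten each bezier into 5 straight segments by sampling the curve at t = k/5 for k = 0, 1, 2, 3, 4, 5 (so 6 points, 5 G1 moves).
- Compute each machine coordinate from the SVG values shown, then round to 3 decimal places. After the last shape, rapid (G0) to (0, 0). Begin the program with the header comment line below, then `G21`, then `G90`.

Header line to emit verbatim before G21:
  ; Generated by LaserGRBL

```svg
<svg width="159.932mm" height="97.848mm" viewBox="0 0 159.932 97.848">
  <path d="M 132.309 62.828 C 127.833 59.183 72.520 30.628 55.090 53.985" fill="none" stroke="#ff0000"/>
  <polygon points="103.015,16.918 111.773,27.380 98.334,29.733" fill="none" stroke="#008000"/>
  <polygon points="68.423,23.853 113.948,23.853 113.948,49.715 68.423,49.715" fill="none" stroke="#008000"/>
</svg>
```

; Generated by LaserGRBL
G21
G90
G0 X132.309 Y35.020
M3 S770
G01 X124.233 Y39.582 F936
G01 X108.214 Y46.434
G01 X88.512 Y51.890
G01 X69.384 Y52.262
G01 X55.090 Y43.863
M5
G0 X103.015 Y80.930
M3 S589
G01 X111.773 Y70.468 F2158
G01 X98.334 Y68.115
G01 X103.015 Y80.930
M5
G0 X68.423 Y73.995
M3 S589
G01 X113.948 Y73.995 F2158
G01 X113.948 Y48.133
G01 X68.423 Y48.133
G01 X68.423 Y73.995
M5
G0 X0.000 Y0.000

Since the viewBox matches the mm dimensions, user units are millimetres directly. The only transform is the Y-flip y_m = 97.848 − y_svg.

Shape 1 is a cubic bezier drawn with `<path>`. Its stroke #ff0000 means cut at S770, F936. After flipping Y the toolpath is (132.309,35.020) → (124.233,39.582) → (108.214,46.434) → (88.512,51.890) → (69.384,52.262) → (55.090,43.863).

Shape 2 is a regular polygon drawn with `<polygon>`. Its stroke #008000 means score at S589, F2158. After flipping Y the toolpath is (103.015,80.930) → (111.773,70.468) → (98.334,68.115) → (103.015,80.930), returning to the start.

Shape 3 is a rectangle drawn with `<polygon>`. Its stroke #008000 means score at S589, F2158. After flipping Y the toolpath is (68.423,73.995) → (113.948,73.995) → (113.948,48.133) → (68.423,48.133) → (68.423,73.995), returning to the start.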